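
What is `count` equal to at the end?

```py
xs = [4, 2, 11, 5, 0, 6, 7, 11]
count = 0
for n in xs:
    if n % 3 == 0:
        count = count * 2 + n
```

n=4: not %3==0
n=2: not %3==0
n=11: not %3==0
n=5: not %3==0
n=0: %3==0, count = 0*2+0 = 0
n=6: %3==0, count = 0*2+6 = 6
n=7: not %3==0
n=11: not %3==0

6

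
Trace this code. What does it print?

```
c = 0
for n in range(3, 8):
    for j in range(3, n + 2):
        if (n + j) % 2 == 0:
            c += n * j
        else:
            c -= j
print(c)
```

175

n=3,j=3: even sum, c = 0+9 = 9
n=3,j=4: odd sum, c = 9-4 = 5
n=4,j=3: odd sum, c = 5-3 = 2
n=4,j=4: even sum, c = 2+16 = 18
n=4,j=5: odd sum, c = 18-5 = 13
n=5,j=3: even sum, c = 13+15 = 28
n=5,j=4: odd sum, c = 28-4 = 24
n=5,j=5: even sum, c = 24+25 = 49
n=5,j=6: odd sum, c = 49-6 = 43
n=6,j=3: odd sum, c = 43-3 = 40
n=6,j=4: even sum, c = 40+24 = 64
n=6,j=5: odd sum, c = 64-5 = 59
n=6,j=6: even sum, c = 59+36 = 95
n=6,j=7: odd sum, c = 95-7 = 88
n=7,j=3: even sum, c = 88+21 = 109
n=7,j=4: odd sum, c = 109-4 = 105
n=7,j=5: even sum, c = 105+35 = 140
n=7,j=6: odd sum, c = 140-6 = 134
n=7,j=7: even sum, c = 134+49 = 183
n=7,j=8: odd sum, c = 183-8 = 175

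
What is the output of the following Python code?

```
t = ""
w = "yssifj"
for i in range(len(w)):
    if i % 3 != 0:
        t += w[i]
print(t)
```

i=0: skip
i=1: add 's' → 's'
i=2: add 's' → 'ss'
i=3: skip
i=4: add 'f' → 'ssf'
i=5: add 'j' → 'ssfj'

ssfj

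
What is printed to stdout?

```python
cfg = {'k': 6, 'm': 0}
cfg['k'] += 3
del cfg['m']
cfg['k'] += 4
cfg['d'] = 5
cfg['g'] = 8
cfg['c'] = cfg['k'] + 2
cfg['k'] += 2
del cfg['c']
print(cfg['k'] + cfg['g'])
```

23

cfg['k'] = 6+3 = 9 → {'k': 9, 'm': 0}
del 'm' → {'k': 9}
cfg['k'] = 9+4 = 13 → {'k': 13}
cfg['d'] = 5 → {'k': 13, 'd': 5}
cfg['g'] = 8 → {'k': 13, 'd': 5, 'g': 8}
cfg['c'] = cfg['k']+2 = 15 → {'k': 13, 'd': 5, 'g': 8, 'c': 15}
cfg['k'] = 13+2 = 15 → {'k': 15, 'd': 5, 'g': 8, 'c': 15}
del 'c' → {'k': 15, 'd': 5, 'g': 8}
cfg['k']+cfg['g'] = 15+8 = 23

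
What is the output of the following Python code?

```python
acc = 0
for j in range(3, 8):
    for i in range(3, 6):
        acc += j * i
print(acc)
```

j=3,i=3: acc = 0+9 = 9
j=3,i=4: acc = 9+12 = 21
j=3,i=5: acc = 21+15 = 36
j=4,i=3: acc = 36+12 = 48
j=4,i=4: acc = 48+16 = 64
j=4,i=5: acc = 64+20 = 84
j=5,i=3: acc = 84+15 = 99
j=5,i=4: acc = 99+20 = 119
j=5,i=5: acc = 119+25 = 144
j=6,i=3: acc = 144+18 = 162
j=6,i=4: acc = 162+24 = 186
j=6,i=5: acc = 186+30 = 216
j=7,i=3: acc = 216+21 = 237
j=7,i=4: acc = 237+28 = 265
j=7,i=5: acc = 265+35 = 300

300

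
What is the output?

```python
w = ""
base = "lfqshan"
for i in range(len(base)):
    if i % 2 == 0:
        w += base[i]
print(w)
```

i=0: add 'l' → 'l'
i=1: skip
i=2: add 'q' → 'lq'
i=3: skip
i=4: add 'h' → 'lqh'
i=5: skip
i=6: add 'n' → 'lqhn'

lqhn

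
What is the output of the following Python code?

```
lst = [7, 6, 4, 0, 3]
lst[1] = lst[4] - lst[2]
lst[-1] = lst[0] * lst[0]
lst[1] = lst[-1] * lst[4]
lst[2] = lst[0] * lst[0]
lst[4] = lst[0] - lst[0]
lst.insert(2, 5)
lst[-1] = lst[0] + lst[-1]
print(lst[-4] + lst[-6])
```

12

lst[1] = lst[4]-lst[2] = 3-4 = -1 → [7, -1, 4, 0, 3]
lst[-1] = lst[0]*lst[0] = 7*7 = 49 → [7, -1, 4, 0, 49]
lst[1] = lst[-1]*lst[4] = 49*49 = 2401 → [7, 2401, 4, 0, 49]
lst[2] = lst[0]*lst[0] = 7*7 = 49 → [7, 2401, 49, 0, 49]
lst[4] = lst[0]-lst[0] = 7-7 = 0 → [7, 2401, 49, 0, 0]
insert 5 at 2 → [7, 2401, 5, 49, 0, 0]
lst[-1] = lst[0]+lst[-1] = 7+0 = 7 → [7, 2401, 5, 49, 0, 7]
lst[-4]+lst[-6] = 5+7 = 12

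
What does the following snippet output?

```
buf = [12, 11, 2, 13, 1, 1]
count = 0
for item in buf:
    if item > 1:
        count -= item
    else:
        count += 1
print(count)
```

-36

item=12: >1, count = 0-12 = -12
item=11: >1, count = (-12)-11 = -23
item=2: >1, count = (-23)-2 = -25
item=13: >1, count = (-25)-13 = -38
item=1: not >1, count = (-38)+1 = -37
item=1: not >1, count = (-37)+1 = -36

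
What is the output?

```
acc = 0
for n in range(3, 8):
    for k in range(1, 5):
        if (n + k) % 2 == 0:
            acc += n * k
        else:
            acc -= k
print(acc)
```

94

n=3,k=1: even sum, acc = 0+3 = 3
n=3,k=2: odd sum, acc = 3-2 = 1
n=3,k=3: even sum, acc = 1+9 = 10
n=3,k=4: odd sum, acc = 10-4 = 6
n=4,k=1: odd sum, acc = 6-1 = 5
n=4,k=2: even sum, acc = 5+8 = 13
n=4,k=3: odd sum, acc = 13-3 = 10
n=4,k=4: even sum, acc = 10+16 = 26
n=5,k=1: even sum, acc = 26+5 = 31
n=5,k=2: odd sum, acc = 31-2 = 29
n=5,k=3: even sum, acc = 29+15 = 44
n=5,k=4: odd sum, acc = 44-4 = 40
n=6,k=1: odd sum, acc = 40-1 = 39
n=6,k=2: even sum, acc = 39+12 = 51
n=6,k=3: odd sum, acc = 51-3 = 48
n=6,k=4: even sum, acc = 48+24 = 72
n=7,k=1: even sum, acc = 72+7 = 79
n=7,k=2: odd sum, acc = 79-2 = 77
n=7,k=3: even sum, acc = 77+21 = 98
n=7,k=4: odd sum, acc = 98-4 = 94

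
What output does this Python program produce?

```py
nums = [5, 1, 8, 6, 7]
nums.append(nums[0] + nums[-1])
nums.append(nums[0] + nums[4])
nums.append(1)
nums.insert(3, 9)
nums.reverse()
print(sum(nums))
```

append nums[0]+nums[-1] = 5+7 = 12 → [5, 1, 8, 6, 7, 12]
append nums[0]+nums[4] = 5+7 = 12 → [5, 1, 8, 6, 7, 12, 12]
append 1 → [5, 1, 8, 6, 7, 12, 12, 1]
insert 9 at 3 → [5, 1, 8, 9, 6, 7, 12, 12, 1]
reverse → [1, 12, 12, 7, 6, 9, 8, 1, 5]
sum = 61

61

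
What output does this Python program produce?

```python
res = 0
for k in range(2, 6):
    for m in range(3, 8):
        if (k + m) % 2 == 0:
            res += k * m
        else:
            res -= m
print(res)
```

k=2,m=3: odd sum, res = 0-3 = -3
k=2,m=4: even sum, res = (-3)+8 = 5
k=2,m=5: odd sum, res = 5-5 = 0
k=2,m=6: even sum, res = 0+12 = 12
k=2,m=7: odd sum, res = 12-7 = 5
k=3,m=3: even sum, res = 5+9 = 14
k=3,m=4: odd sum, res = 14-4 = 10
k=3,m=5: even sum, res = 10+15 = 25
k=3,m=6: odd sum, res = 25-6 = 19
k=3,m=7: even sum, res = 19+21 = 40
k=4,m=3: odd sum, res = 40-3 = 37
k=4,m=4: even sum, res = 37+16 = 53
k=4,m=5: odd sum, res = 53-5 = 48
k=4,m=6: even sum, res = 48+24 = 72
k=4,m=7: odd sum, res = 72-7 = 65
k=5,m=3: even sum, res = 65+15 = 80
k=5,m=4: odd sum, res = 80-4 = 76
k=5,m=5: even sum, res = 76+25 = 101
k=5,m=6: odd sum, res = 101-6 = 95
k=5,m=7: even sum, res = 95+35 = 130

130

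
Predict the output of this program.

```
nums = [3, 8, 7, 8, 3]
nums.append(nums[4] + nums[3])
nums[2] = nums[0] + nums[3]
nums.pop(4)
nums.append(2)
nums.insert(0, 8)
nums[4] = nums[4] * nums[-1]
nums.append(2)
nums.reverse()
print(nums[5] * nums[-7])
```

append nums[4]+nums[3] = 3+8 = 11 → [3, 8, 7, 8, 3, 11]
nums[2] = nums[0]+nums[3] = 3+8 = 11 → [3, 8, 11, 8, 3, 11]
pop(4) removes 3 → [3, 8, 11, 8, 11]
append 2 → [3, 8, 11, 8, 11, 2]
insert 8 at 0 → [8, 3, 8, 11, 8, 11, 2]
nums[4] = nums[4]*nums[-1] = 8*2 = 16 → [8, 3, 8, 11, 16, 11, 2]
append 2 → [8, 3, 8, 11, 16, 11, 2, 2]
reverse → [2, 2, 11, 16, 11, 8, 3, 8]
nums[5]*nums[-7] = 8*2 = 16

16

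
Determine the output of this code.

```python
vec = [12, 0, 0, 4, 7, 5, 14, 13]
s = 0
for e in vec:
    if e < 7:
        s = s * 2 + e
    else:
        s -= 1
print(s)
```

e=12: not <7, s = 0-1 = -1
e=0: <7, s = (-1)*2+0 = -2
e=0: <7, s = (-2)*2+0 = -4
e=4: <7, s = (-4)*2+4 = -4
e=7: not <7, s = (-4)-1 = -5
e=5: <7, s = (-5)*2+5 = -5
e=14: not <7, s = (-5)-1 = -6
e=13: not <7, s = (-6)-1 = -7

-7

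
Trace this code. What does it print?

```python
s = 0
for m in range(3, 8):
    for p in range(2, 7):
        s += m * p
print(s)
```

500

m=3,p=2: s = 0+6 = 6
m=3,p=3: s = 6+9 = 15
m=3,p=4: s = 15+12 = 27
m=3,p=5: s = 27+15 = 42
m=3,p=6: s = 42+18 = 60
m=4,p=2: s = 60+8 = 68
m=4,p=3: s = 68+12 = 80
m=4,p=4: s = 80+16 = 96
m=4,p=5: s = 96+20 = 116
m=4,p=6: s = 116+24 = 140
m=5,p=2: s = 140+10 = 150
m=5,p=3: s = 150+15 = 165
m=5,p=4: s = 165+20 = 185
m=5,p=5: s = 185+25 = 210
m=5,p=6: s = 210+30 = 240
m=6,p=2: s = 240+12 = 252
m=6,p=3: s = 252+18 = 270
m=6,p=4: s = 270+24 = 294
m=6,p=5: s = 294+30 = 324
m=6,p=6: s = 324+36 = 360
m=7,p=2: s = 360+14 = 374
m=7,p=3: s = 374+21 = 395
m=7,p=4: s = 395+28 = 423
m=7,p=5: s = 423+35 = 458
m=7,p=6: s = 458+42 = 500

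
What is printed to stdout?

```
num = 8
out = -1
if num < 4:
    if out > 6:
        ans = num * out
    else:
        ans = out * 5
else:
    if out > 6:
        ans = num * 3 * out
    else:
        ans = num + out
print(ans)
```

num=8, out=-1
num < 4 is False; out > 6 is False
→ ans = num + out = 7

7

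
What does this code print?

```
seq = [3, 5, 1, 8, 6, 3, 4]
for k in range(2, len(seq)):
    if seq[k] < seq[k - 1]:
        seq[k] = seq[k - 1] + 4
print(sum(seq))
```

k=2: 1<5, seq[2] = 5+4 = 9 → [3, 5, 9, 8, 6, 3, 4]
k=3: 8<9, seq[3] = 9+4 = 13 → [3, 5, 9, 13, 6, 3, 4]
k=4: 6<13, seq[4] = 13+4 = 17 → [3, 5, 9, 13, 17, 3, 4]
k=5: 3<17, seq[5] = 17+4 = 21 → [3, 5, 9, 13, 17, 21, 4]
k=6: 4<21, seq[6] = 21+4 = 25 → [3, 5, 9, 13, 17, 21, 25]
sum = 93

93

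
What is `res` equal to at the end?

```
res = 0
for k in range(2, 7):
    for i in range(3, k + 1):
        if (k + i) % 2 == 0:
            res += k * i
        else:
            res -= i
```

110

k=3,i=3: even sum, res = 0+9 = 9
k=4,i=3: odd sum, res = 9-3 = 6
k=4,i=4: even sum, res = 6+16 = 22
k=5,i=3: even sum, res = 22+15 = 37
k=5,i=4: odd sum, res = 37-4 = 33
k=5,i=5: even sum, res = 33+25 = 58
k=6,i=3: odd sum, res = 58-3 = 55
k=6,i=4: even sum, res = 55+24 = 79
k=6,i=5: odd sum, res = 79-5 = 74
k=6,i=6: even sum, res = 74+36 = 110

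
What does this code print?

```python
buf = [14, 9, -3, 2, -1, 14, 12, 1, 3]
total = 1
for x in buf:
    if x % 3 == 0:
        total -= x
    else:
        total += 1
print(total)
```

x=14: not %3==0, total = 1+1 = 2
x=9: %3==0, total = 2-9 = -7
x=-3: %3==0, total = (-7)-(-3) = -4
x=2: not %3==0, total = (-4)+1 = -3
x=-1: not %3==0, total = (-3)+1 = -2
x=14: not %3==0, total = (-2)+1 = -1
x=12: %3==0, total = (-1)-12 = -13
x=1: not %3==0, total = (-13)+1 = -12
x=3: %3==0, total = (-12)-3 = -15

-15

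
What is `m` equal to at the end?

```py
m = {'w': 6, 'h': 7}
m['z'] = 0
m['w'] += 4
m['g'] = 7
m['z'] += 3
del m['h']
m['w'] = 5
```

m['z'] = 0 → {'w': 6, 'h': 7, 'z': 0}
m['w'] = 6+4 = 10 → {'w': 10, 'h': 7, 'z': 0}
m['g'] = 7 → {'w': 10, 'h': 7, 'z': 0, 'g': 7}
m['z'] = 0+3 = 3 → {'w': 10, 'h': 7, 'z': 3, 'g': 7}
del 'h' → {'w': 10, 'z': 3, 'g': 7}
m['w'] = 5 → {'w': 5, 'z': 3, 'g': 7}

{'w': 5, 'z': 3, 'g': 7}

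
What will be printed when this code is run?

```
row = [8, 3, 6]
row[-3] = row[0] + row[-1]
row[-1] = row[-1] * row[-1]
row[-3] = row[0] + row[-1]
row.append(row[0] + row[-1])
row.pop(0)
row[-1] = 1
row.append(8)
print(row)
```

[3, 36, 1, 8]

row[-3] = row[0]+row[-1] = 8+6 = 14 → [14, 3, 6]
row[-1] = row[-1]*row[-1] = 6*6 = 36 → [14, 3, 36]
row[-3] = row[0]+row[-1] = 14+36 = 50 → [50, 3, 36]
append row[0]+row[-1] = 50+36 = 86 → [50, 3, 36, 86]
pop(0) removes 50 → [3, 36, 86]
row[-1] = 1 → [3, 36, 1]
append 8 → [3, 36, 1, 8]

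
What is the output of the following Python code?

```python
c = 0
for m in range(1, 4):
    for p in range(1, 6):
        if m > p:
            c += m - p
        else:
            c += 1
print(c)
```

m=1,p=1: not 1>1, c = 0+1 = 1
m=1,p=2: not 1>2, c = 1+1 = 2
m=1,p=3: not 1>3, c = 2+1 = 3
m=1,p=4: not 1>4, c = 3+1 = 4
m=1,p=5: not 1>5, c = 4+1 = 5
m=2,p=1: 2>1, c = 5+1 = 6
m=2,p=2: not 2>2, c = 6+1 = 7
m=2,p=3: not 2>3, c = 7+1 = 8
m=2,p=4: not 2>4, c = 8+1 = 9
m=2,p=5: not 2>5, c = 9+1 = 10
m=3,p=1: 3>1, c = 10+2 = 12
m=3,p=2: 3>2, c = 12+1 = 13
m=3,p=3: not 3>3, c = 13+1 = 14
m=3,p=4: not 3>4, c = 14+1 = 15
m=3,p=5: not 3>5, c = 15+1 = 16

16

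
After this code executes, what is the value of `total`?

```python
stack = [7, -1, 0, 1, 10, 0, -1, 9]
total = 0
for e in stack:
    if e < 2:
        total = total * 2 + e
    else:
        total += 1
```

24

e=7: not <2, total = 0+1 = 1
e=-1: <2, total = 1*2+(-1) = 1
e=0: <2, total = 1*2+0 = 2
e=1: <2, total = 2*2+1 = 5
e=10: not <2, total = 5+1 = 6
e=0: <2, total = 6*2+0 = 12
e=-1: <2, total = 12*2+(-1) = 23
e=9: not <2, total = 23+1 = 24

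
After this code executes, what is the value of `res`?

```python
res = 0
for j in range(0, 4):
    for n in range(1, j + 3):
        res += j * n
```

71

j=0,n=1: res = 0+0 = 0
j=0,n=2: res = 0+0 = 0
j=1,n=1: res = 0+1 = 1
j=1,n=2: res = 1+2 = 3
j=1,n=3: res = 3+3 = 6
j=2,n=1: res = 6+2 = 8
j=2,n=2: res = 8+4 = 12
j=2,n=3: res = 12+6 = 18
j=2,n=4: res = 18+8 = 26
j=3,n=1: res = 26+3 = 29
j=3,n=2: res = 29+6 = 35
j=3,n=3: res = 35+9 = 44
j=3,n=4: res = 44+12 = 56
j=3,n=5: res = 56+15 = 71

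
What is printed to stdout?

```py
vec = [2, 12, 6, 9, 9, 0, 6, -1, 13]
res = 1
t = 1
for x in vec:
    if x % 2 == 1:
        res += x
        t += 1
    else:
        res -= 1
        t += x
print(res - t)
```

-5

x=2: not odd, res = 1-1 = 0; t=3
x=12: not odd, res = 0-1 = -1; t=15
x=6: not odd, res = (-1)-1 = -2; t=21
x=9: odd, res = (-2)+9 = 7; t=22
x=9: odd, res = 7+9 = 16; t=23
x=0: not odd, res = 16-1 = 15; t=23
x=6: not odd, res = 15-1 = 14; t=29
x=-1: odd, res = 14+(-1) = 13; t=30
x=13: odd, res = 13+13 = 26; t=31
res-t = 26-31 = -5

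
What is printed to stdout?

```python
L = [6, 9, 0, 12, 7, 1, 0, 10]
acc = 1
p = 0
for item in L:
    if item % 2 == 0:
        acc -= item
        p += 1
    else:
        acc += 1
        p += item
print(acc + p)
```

item=6: even, acc = 1-6 = -5; p=1
item=9: not even, acc = (-5)+1 = -4; p=10
item=0: even, acc = (-4)-0 = -4; p=11
item=12: even, acc = (-4)-12 = -16; p=12
item=7: not even, acc = (-16)+1 = -15; p=19
item=1: not even, acc = (-15)+1 = -14; p=20
item=0: even, acc = (-14)-0 = -14; p=21
item=10: even, acc = (-14)-10 = -24; p=22
acc+p = (-24)+22 = -2

-2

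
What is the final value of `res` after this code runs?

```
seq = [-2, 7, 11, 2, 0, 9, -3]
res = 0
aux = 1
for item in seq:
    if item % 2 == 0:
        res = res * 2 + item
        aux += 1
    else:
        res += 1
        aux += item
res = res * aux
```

168

item=-2: even, res = 0*2+(-2) = -2; aux=2
item=7: not even, res = (-2)+1 = -1; aux=9
item=11: not even, res = (-1)+1 = 0; aux=20
item=2: even, res = 0*2+2 = 2; aux=21
item=0: even, res = 2*2+0 = 4; aux=22
item=9: not even, res = 4+1 = 5; aux=31
item=-3: not even, res = 5+1 = 6; aux=28
res*aux = 6*28 = 168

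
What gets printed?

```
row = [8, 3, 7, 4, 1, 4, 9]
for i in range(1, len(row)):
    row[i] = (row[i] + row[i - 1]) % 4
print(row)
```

[8, 3, 2, 2, 3, 3, 0]

i=1: row[1] = (3+8)%4 = 3 → [8, 3, 7, 4, 1, 4, 9]
i=2: row[2] = (7+3)%4 = 2 → [8, 3, 2, 4, 1, 4, 9]
i=3: row[3] = (4+2)%4 = 2 → [8, 3, 2, 2, 1, 4, 9]
i=4: row[4] = (1+2)%4 = 3 → [8, 3, 2, 2, 3, 4, 9]
i=5: row[5] = (4+3)%4 = 3 → [8, 3, 2, 2, 3, 3, 9]
i=6: row[6] = (9+3)%4 = 0 → [8, 3, 2, 2, 3, 3, 0]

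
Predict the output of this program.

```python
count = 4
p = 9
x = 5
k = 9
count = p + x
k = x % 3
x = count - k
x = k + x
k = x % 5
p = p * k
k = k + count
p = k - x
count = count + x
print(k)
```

18

count = 9+5 = 14
k = 5%3 = 2
x = 14-2 = 12
x = 2+12 = 14
k = 14%5 = 4
p = 9*4 = 36
k = 4+14 = 18
p = 18-14 = 4
count = 14+14 = 28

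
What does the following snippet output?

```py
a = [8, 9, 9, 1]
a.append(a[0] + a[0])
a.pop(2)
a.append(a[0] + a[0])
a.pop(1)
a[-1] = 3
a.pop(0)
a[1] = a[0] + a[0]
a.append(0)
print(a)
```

[1, 2, 3, 0]

append a[0]+a[0] = 8+8 = 16 → [8, 9, 9, 1, 16]
pop(2) removes 9 → [8, 9, 1, 16]
append a[0]+a[0] = 8+8 = 16 → [8, 9, 1, 16, 16]
pop(1) removes 9 → [8, 1, 16, 16]
a[-1] = 3 → [8, 1, 16, 3]
pop(0) removes 8 → [1, 16, 3]
a[1] = a[0]+a[0] = 1+1 = 2 → [1, 2, 3]
append 0 → [1, 2, 3, 0]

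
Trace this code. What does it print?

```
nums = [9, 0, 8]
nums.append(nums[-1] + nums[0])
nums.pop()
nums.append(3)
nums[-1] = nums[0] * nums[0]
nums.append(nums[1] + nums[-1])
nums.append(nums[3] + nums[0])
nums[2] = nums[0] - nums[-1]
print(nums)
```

append nums[-1]+nums[0] = 8+9 = 17 → [9, 0, 8, 17]
pop() removes 17 → [9, 0, 8]
append 3 → [9, 0, 8, 3]
nums[-1] = nums[0]*nums[0] = 9*9 = 81 → [9, 0, 8, 81]
append nums[1]+nums[-1] = 0+81 = 81 → [9, 0, 8, 81, 81]
append nums[3]+nums[0] = 81+9 = 90 → [9, 0, 8, 81, 81, 90]
nums[2] = nums[0]-nums[-1] = 9-90 = -81 → [9, 0, -81, 81, 81, 90]

[9, 0, -81, 81, 81, 90]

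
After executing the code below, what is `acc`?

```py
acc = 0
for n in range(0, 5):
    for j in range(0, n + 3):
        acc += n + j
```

115

n=0,j=0: acc = 0+0 = 0
n=0,j=1: acc = 0+1 = 1
n=0,j=2: acc = 1+2 = 3
n=1,j=0: acc = 3+1 = 4
n=1,j=1: acc = 4+2 = 6
n=1,j=2: acc = 6+3 = 9
n=1,j=3: acc = 9+4 = 13
n=2,j=0: acc = 13+2 = 15
n=2,j=1: acc = 15+3 = 18
n=2,j=2: acc = 18+4 = 22
n=2,j=3: acc = 22+5 = 27
n=2,j=4: acc = 27+6 = 33
n=3,j=0: acc = 33+3 = 36
n=3,j=1: acc = 36+4 = 40
n=3,j=2: acc = 40+5 = 45
n=3,j=3: acc = 45+6 = 51
n=3,j=4: acc = 51+7 = 58
n=3,j=5: acc = 58+8 = 66
n=4,j=0: acc = 66+4 = 70
n=4,j=1: acc = 70+5 = 75
n=4,j=2: acc = 75+6 = 81
n=4,j=3: acc = 81+7 = 88
n=4,j=4: acc = 88+8 = 96
n=4,j=5: acc = 96+9 = 105
n=4,j=6: acc = 105+10 = 115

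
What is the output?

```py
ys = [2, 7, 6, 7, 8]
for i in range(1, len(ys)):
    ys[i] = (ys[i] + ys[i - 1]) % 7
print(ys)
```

[2, 2, 1, 1, 2]

i=1: ys[1] = (7+2)%7 = 2 → [2, 2, 6, 7, 8]
i=2: ys[2] = (6+2)%7 = 1 → [2, 2, 1, 7, 8]
i=3: ys[3] = (7+1)%7 = 1 → [2, 2, 1, 1, 8]
i=4: ys[4] = (8+1)%7 = 2 → [2, 2, 1, 1, 2]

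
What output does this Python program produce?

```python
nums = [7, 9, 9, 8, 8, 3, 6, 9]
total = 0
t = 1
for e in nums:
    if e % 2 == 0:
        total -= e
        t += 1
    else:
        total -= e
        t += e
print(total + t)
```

e=7: not even, total = 0-7 = -7; t=8
e=9: not even, total = (-7)-9 = -16; t=17
e=9: not even, total = (-16)-9 = -25; t=26
e=8: even, total = (-25)-8 = -33; t=27
e=8: even, total = (-33)-8 = -41; t=28
e=3: not even, total = (-41)-3 = -44; t=31
e=6: even, total = (-44)-6 = -50; t=32
e=9: not even, total = (-50)-9 = -59; t=41
total+t = (-59)+41 = -18

-18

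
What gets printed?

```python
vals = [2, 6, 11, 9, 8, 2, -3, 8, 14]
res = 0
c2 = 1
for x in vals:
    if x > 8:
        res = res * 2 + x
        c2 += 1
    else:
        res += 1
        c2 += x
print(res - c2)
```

x=2: not >8, res = 0+1 = 1; c2=3
x=6: not >8, res = 1+1 = 2; c2=9
x=11: >8, res = 2*2+11 = 15; c2=10
x=9: >8, res = 15*2+9 = 39; c2=11
x=8: not >8, res = 39+1 = 40; c2=19
x=2: not >8, res = 40+1 = 41; c2=21
x=-3: not >8, res = 41+1 = 42; c2=18
x=8: not >8, res = 42+1 = 43; c2=26
x=14: >8, res = 43*2+14 = 100; c2=27
res-c2 = 100-27 = 73

73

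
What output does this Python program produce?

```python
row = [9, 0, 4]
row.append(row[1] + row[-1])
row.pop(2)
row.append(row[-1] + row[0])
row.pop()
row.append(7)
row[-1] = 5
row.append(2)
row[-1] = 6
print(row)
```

[9, 0, 4, 5, 6]

append row[1]+row[-1] = 0+4 = 4 → [9, 0, 4, 4]
pop(2) removes 4 → [9, 0, 4]
append row[-1]+row[0] = 4+9 = 13 → [9, 0, 4, 13]
pop() removes 13 → [9, 0, 4]
append 7 → [9, 0, 4, 7]
row[-1] = 5 → [9, 0, 4, 5]
append 2 → [9, 0, 4, 5, 2]
row[-1] = 6 → [9, 0, 4, 5, 6]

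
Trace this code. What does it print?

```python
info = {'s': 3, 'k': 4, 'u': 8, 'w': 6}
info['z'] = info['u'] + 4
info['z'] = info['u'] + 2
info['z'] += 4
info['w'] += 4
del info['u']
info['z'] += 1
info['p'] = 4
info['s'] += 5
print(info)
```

info['z'] = info['u']+4 = 12 → {'s': 3, 'k': 4, 'u': 8, 'w': 6, 'z': 12}
info['z'] = info['u']+2 = 10 → {'s': 3, 'k': 4, 'u': 8, 'w': 6, 'z': 10}
info['z'] = 10+4 = 14 → {'s': 3, 'k': 4, 'u': 8, 'w': 6, 'z': 14}
info['w'] = 6+4 = 10 → {'s': 3, 'k': 4, 'u': 8, 'w': 10, 'z': 14}
del 'u' → {'s': 3, 'k': 4, 'w': 10, 'z': 14}
info['z'] = 14+1 = 15 → {'s': 3, 'k': 4, 'w': 10, 'z': 15}
info['p'] = 4 → {'s': 3, 'k': 4, 'w': 10, 'z': 15, 'p': 4}
info['s'] = 3+5 = 8 → {'s': 8, 'k': 4, 'w': 10, 'z': 15, 'p': 4}

{'s': 8, 'k': 4, 'w': 10, 'z': 15, 'p': 4}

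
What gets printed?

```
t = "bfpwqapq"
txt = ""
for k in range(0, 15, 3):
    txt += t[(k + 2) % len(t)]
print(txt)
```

k=0: add t[2]='p' → 'p'
k=3: add t[5]='a' → 'pa'
k=6: add t[0]='b' → 'pab'
k=9: add t[3]='w' → 'pabw'
k=12: add t[6]='p' → 'pabwp'

pabwp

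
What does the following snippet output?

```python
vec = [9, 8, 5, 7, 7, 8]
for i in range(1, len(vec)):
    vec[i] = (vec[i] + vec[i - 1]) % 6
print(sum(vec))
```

i=1: vec[1] = (8+9)%6 = 5 → [9, 5, 5, 7, 7, 8]
i=2: vec[2] = (5+5)%6 = 4 → [9, 5, 4, 7, 7, 8]
i=3: vec[3] = (7+4)%6 = 5 → [9, 5, 4, 5, 7, 8]
i=4: vec[4] = (7+5)%6 = 0 → [9, 5, 4, 5, 0, 8]
i=5: vec[5] = (8+0)%6 = 2 → [9, 5, 4, 5, 0, 2]
sum = 25

25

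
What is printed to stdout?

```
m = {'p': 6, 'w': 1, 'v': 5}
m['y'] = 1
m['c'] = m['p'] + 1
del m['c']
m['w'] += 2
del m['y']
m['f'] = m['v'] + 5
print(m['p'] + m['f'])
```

16

m['y'] = 1 → {'p': 6, 'w': 1, 'v': 5, 'y': 1}
m['c'] = m['p']+1 = 7 → {'p': 6, 'w': 1, 'v': 5, 'y': 1, 'c': 7}
del 'c' → {'p': 6, 'w': 1, 'v': 5, 'y': 1}
m['w'] = 1+2 = 3 → {'p': 6, 'w': 3, 'v': 5, 'y': 1}
del 'y' → {'p': 6, 'w': 3, 'v': 5}
m['f'] = m['v']+5 = 10 → {'p': 6, 'w': 3, 'v': 5, 'f': 10}
m['p']+m['f'] = 6+10 = 16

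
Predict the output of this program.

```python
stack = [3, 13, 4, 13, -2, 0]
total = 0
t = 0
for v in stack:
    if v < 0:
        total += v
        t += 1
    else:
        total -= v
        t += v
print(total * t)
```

v=3: not <0, total = 0-3 = -3; t=3
v=13: not <0, total = (-3)-13 = -16; t=16
v=4: not <0, total = (-16)-4 = -20; t=20
v=13: not <0, total = (-20)-13 = -33; t=33
v=-2: <0, total = (-33)+(-2) = -35; t=34
v=0: not <0, total = (-35)-0 = -35; t=34
total*t = (-35)*34 = -1190

-1190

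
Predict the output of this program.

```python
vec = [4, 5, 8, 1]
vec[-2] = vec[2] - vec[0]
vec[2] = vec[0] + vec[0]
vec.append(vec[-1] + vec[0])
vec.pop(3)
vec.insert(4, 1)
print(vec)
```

[4, 5, 8, 5, 1]

vec[-2] = vec[2]-vec[0] = 8-4 = 4 → [4, 5, 4, 1]
vec[2] = vec[0]+vec[0] = 4+4 = 8 → [4, 5, 8, 1]
append vec[-1]+vec[0] = 1+4 = 5 → [4, 5, 8, 1, 5]
pop(3) removes 1 → [4, 5, 8, 5]
insert 1 at 4 → [4, 5, 8, 5, 1]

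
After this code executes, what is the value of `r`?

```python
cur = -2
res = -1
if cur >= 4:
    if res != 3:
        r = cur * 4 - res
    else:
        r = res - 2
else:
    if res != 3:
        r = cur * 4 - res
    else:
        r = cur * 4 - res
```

cur=-2, res=-1
cur >= 4 is False; res != 3 is True
→ r = cur * 4 - res = -7

-7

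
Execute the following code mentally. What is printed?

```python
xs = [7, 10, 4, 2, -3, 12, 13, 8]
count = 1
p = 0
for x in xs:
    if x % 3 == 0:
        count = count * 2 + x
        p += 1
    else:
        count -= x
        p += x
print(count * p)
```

-4738

x=7: not %3==0, count = 1-7 = -6; p=7
x=10: not %3==0, count = (-6)-10 = -16; p=17
x=4: not %3==0, count = (-16)-4 = -20; p=21
x=2: not %3==0, count = (-20)-2 = -22; p=23
x=-3: %3==0, count = (-22)*2+(-3) = -47; p=24
x=12: %3==0, count = (-47)*2+12 = -82; p=25
x=13: not %3==0, count = (-82)-13 = -95; p=38
x=8: not %3==0, count = (-95)-8 = -103; p=46
count*p = (-103)*46 = -4738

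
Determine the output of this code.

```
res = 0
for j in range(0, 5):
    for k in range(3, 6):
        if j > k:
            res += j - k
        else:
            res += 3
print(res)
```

j=0,k=3: not 0>3, res = 0+3 = 3
j=0,k=4: not 0>4, res = 3+3 = 6
j=0,k=5: not 0>5, res = 6+3 = 9
j=1,k=3: not 1>3, res = 9+3 = 12
j=1,k=4: not 1>4, res = 12+3 = 15
j=1,k=5: not 1>5, res = 15+3 = 18
j=2,k=3: not 2>3, res = 18+3 = 21
j=2,k=4: not 2>4, res = 21+3 = 24
j=2,k=5: not 2>5, res = 24+3 = 27
j=3,k=3: not 3>3, res = 27+3 = 30
j=3,k=4: not 3>4, res = 30+3 = 33
j=3,k=5: not 3>5, res = 33+3 = 36
j=4,k=3: 4>3, res = 36+1 = 37
j=4,k=4: not 4>4, res = 37+3 = 40
j=4,k=5: not 4>5, res = 40+3 = 43

43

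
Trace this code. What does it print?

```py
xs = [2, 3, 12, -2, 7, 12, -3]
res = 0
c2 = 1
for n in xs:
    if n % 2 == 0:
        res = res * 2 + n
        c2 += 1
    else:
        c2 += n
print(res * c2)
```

n=2: even, res = 0*2+2 = 2; c2=2
n=3: not even; c2=5
n=12: even, res = 2*2+12 = 16; c2=6
n=-2: even, res = 16*2+(-2) = 30; c2=7
n=7: not even; c2=14
n=12: even, res = 30*2+12 = 72; c2=15
n=-3: not even; c2=12
res*c2 = 72*12 = 864

864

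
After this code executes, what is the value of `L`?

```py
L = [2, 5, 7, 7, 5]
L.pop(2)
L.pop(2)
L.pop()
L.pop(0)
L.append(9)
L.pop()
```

[5]

pop(2) removes 7 → [2, 5, 7, 5]
pop(2) removes 7 → [2, 5, 5]
pop() removes 5 → [2, 5]
pop(0) removes 2 → [5]
append 9 → [5, 9]
pop() removes 9 → [5]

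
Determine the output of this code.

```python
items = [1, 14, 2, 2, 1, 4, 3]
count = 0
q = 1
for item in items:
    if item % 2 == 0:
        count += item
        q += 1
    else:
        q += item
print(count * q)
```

item=1: not even; q=2
item=14: even, count = 0+14 = 14; q=3
item=2: even, count = 14+2 = 16; q=4
item=2: even, count = 16+2 = 18; q=5
item=1: not even; q=6
item=4: even, count = 18+4 = 22; q=7
item=3: not even; q=10
count*q = 22*10 = 220

220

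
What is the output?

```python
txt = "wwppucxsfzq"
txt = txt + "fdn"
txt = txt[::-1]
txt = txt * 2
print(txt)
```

ndfqzfsxcuppwwndfqzfsxcuppww

+ 'fdn' → 'wwppucxsfzqfdn'
reverse → 'ndfqzfsxcuppww'
repeat ×2 → 'ndfqzfsxcuppwwndfqzfsxcuppww'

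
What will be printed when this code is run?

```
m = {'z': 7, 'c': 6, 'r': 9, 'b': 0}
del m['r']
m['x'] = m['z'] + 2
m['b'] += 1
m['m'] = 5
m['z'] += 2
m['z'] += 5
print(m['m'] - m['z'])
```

-9

del 'r' → {'z': 7, 'c': 6, 'b': 0}
m['x'] = m['z']+2 = 9 → {'z': 7, 'c': 6, 'b': 0, 'x': 9}
m['b'] = 0+1 = 1 → {'z': 7, 'c': 6, 'b': 1, 'x': 9}
m['m'] = 5 → {'z': 7, 'c': 6, 'b': 1, 'x': 9, 'm': 5}
m['z'] = 7+2 = 9 → {'z': 9, 'c': 6, 'b': 1, 'x': 9, 'm': 5}
m['z'] = 9+5 = 14 → {'z': 14, 'c': 6, 'b': 1, 'x': 9, 'm': 5}
m['m']-m['z'] = 5-14 = -9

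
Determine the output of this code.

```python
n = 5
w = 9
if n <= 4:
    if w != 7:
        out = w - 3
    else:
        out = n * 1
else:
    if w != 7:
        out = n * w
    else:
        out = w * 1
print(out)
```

45

n=5, w=9
n <= 4 is False; w != 7 is True
→ out = n * w = 45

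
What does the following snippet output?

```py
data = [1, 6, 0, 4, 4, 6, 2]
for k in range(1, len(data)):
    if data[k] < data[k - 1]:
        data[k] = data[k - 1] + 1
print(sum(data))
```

52

k=1: 6>=1, unchanged → [1, 6, 0, 4, 4, 6, 2]
k=2: 0<6, data[2] = 6+1 = 7 → [1, 6, 7, 4, 4, 6, 2]
k=3: 4<7, data[3] = 7+1 = 8 → [1, 6, 7, 8, 4, 6, 2]
k=4: 4<8, data[4] = 8+1 = 9 → [1, 6, 7, 8, 9, 6, 2]
k=5: 6<9, data[5] = 9+1 = 10 → [1, 6, 7, 8, 9, 10, 2]
k=6: 2<10, data[6] = 10+1 = 11 → [1, 6, 7, 8, 9, 10, 11]
sum = 52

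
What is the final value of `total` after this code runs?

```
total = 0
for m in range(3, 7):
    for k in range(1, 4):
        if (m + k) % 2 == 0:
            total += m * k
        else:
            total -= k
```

m=3,k=1: even sum, total = 0+3 = 3
m=3,k=2: odd sum, total = 3-2 = 1
m=3,k=3: even sum, total = 1+9 = 10
m=4,k=1: odd sum, total = 10-1 = 9
m=4,k=2: even sum, total = 9+8 = 17
m=4,k=3: odd sum, total = 17-3 = 14
m=5,k=1: even sum, total = 14+5 = 19
m=5,k=2: odd sum, total = 19-2 = 17
m=5,k=3: even sum, total = 17+15 = 32
m=6,k=1: odd sum, total = 32-1 = 31
m=6,k=2: even sum, total = 31+12 = 43
m=6,k=3: odd sum, total = 43-3 = 40

40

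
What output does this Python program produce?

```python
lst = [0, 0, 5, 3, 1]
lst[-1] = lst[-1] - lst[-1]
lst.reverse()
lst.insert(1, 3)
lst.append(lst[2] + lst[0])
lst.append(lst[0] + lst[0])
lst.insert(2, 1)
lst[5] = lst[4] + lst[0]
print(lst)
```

lst[-1] = lst[-1]-lst[-1] = 1-1 = 0 → [0, 0, 5, 3, 0]
reverse → [0, 3, 5, 0, 0]
insert 3 at 1 → [0, 3, 3, 5, 0, 0]
append lst[2]+lst[0] = 3+0 = 3 → [0, 3, 3, 5, 0, 0, 3]
append lst[0]+lst[0] = 0+0 = 0 → [0, 3, 3, 5, 0, 0, 3, 0]
insert 1 at 2 → [0, 3, 1, 3, 5, 0, 0, 3, 0]
lst[5] = lst[4]+lst[0] = 5+0 = 5 → [0, 3, 1, 3, 5, 5, 0, 3, 0]

[0, 3, 1, 3, 5, 5, 0, 3, 0]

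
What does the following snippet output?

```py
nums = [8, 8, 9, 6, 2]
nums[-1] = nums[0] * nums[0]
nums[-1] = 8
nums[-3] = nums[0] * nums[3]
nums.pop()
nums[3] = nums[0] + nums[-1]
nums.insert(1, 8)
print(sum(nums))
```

86

nums[-1] = nums[0]*nums[0] = 8*8 = 64 → [8, 8, 9, 6, 64]
nums[-1] = 8 → [8, 8, 9, 6, 8]
nums[-3] = nums[0]*nums[3] = 8*6 = 48 → [8, 8, 48, 6, 8]
pop() removes 8 → [8, 8, 48, 6]
nums[3] = nums[0]+nums[-1] = 8+6 = 14 → [8, 8, 48, 14]
insert 8 at 1 → [8, 8, 8, 48, 14]
sum = 86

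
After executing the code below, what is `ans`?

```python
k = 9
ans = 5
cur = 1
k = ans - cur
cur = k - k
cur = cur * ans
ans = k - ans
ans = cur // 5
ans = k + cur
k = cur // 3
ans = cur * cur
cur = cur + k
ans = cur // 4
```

0

k = 5-1 = 4
cur = 4-4 = 0
cur = 0*5 = 0
ans = 4-5 = -1
ans = 0//5 = 0
ans = 4+0 = 4
k = 0//3 = 0
ans = 0*0 = 0
cur = 0+0 = 0
ans = 0//4 = 0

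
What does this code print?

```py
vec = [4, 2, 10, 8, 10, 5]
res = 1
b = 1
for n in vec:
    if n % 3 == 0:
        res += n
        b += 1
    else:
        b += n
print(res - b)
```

n=4: not %3==0; b=5
n=2: not %3==0; b=7
n=10: not %3==0; b=17
n=8: not %3==0; b=25
n=10: not %3==0; b=35
n=5: not %3==0; b=40
res-b = 1-40 = -39

-39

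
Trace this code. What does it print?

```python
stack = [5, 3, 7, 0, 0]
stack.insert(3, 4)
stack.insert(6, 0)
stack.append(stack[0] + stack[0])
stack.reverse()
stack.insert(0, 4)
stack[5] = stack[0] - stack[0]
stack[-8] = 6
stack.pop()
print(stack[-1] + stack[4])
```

3

insert 4 at 3 → [5, 3, 7, 4, 0, 0]
insert 0 at 6 → [5, 3, 7, 4, 0, 0, 0]
append stack[0]+stack[0] = 5+5 = 10 → [5, 3, 7, 4, 0, 0, 0, 10]
reverse → [10, 0, 0, 0, 4, 7, 3, 5]
insert 4 at 0 → [4, 10, 0, 0, 0, 4, 7, 3, 5]
stack[5] = stack[0]-stack[0] = 4-4 = 0 → [4, 10, 0, 0, 0, 0, 7, 3, 5]
stack[-8] = 6 → [4, 6, 0, 0, 0, 0, 7, 3, 5]
pop() removes 5 → [4, 6, 0, 0, 0, 0, 7, 3]
stack[-1]+stack[4] = 3+0 = 3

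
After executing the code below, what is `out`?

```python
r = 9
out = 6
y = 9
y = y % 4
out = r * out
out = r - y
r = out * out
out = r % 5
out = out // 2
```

y = 9%4 = 1
out = 9*6 = 54
out = 9-1 = 8
r = 8*8 = 64
out = 64%5 = 4
out = 4//2 = 2

2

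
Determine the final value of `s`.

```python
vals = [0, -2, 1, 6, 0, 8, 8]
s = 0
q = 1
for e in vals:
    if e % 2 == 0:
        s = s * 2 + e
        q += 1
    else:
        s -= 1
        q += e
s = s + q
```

e=0: even, s = 0*2+0 = 0; q=2
e=-2: even, s = 0*2+(-2) = -2; q=3
e=1: not even, s = (-2)-1 = -3; q=4
e=6: even, s = (-3)*2+6 = 0; q=5
e=0: even, s = 0*2+0 = 0; q=6
e=8: even, s = 0*2+8 = 8; q=7
e=8: even, s = 8*2+8 = 24; q=8
s+q = 24+8 = 32

32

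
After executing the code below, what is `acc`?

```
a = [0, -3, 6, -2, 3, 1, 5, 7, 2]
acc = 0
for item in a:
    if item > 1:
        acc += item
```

item=0: not >1
item=-3: not >1
item=6: >1, acc = 0+6 = 6
item=-2: not >1
item=3: >1, acc = 6+3 = 9
item=1: not >1
item=5: >1, acc = 9+5 = 14
item=7: >1, acc = 14+7 = 21
item=2: >1, acc = 21+2 = 23

23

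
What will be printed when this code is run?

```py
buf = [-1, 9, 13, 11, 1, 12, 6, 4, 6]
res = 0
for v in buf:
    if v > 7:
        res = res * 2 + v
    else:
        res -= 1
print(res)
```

137

v=-1: not >7, res = 0-1 = -1
v=9: >7, res = (-1)*2+9 = 7
v=13: >7, res = 7*2+13 = 27
v=11: >7, res = 27*2+11 = 65
v=1: not >7, res = 65-1 = 64
v=12: >7, res = 64*2+12 = 140
v=6: not >7, res = 140-1 = 139
v=4: not >7, res = 139-1 = 138
v=6: not >7, res = 138-1 = 137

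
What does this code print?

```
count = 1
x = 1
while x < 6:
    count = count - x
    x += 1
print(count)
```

x=1: count = 1-1 = 0
x=2: count = 0-2 = -2
x=3: count = (-2)-3 = -5
x=4: count = (-5)-4 = -9
x=5: count = (-9)-5 = -14

-14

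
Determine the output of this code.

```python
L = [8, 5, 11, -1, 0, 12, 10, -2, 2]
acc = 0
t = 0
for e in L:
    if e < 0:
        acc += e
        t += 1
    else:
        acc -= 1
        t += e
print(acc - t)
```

e=8: not <0, acc = 0-1 = -1; t=8
e=5: not <0, acc = (-1)-1 = -2; t=13
e=11: not <0, acc = (-2)-1 = -3; t=24
e=-1: <0, acc = (-3)+(-1) = -4; t=25
e=0: not <0, acc = (-4)-1 = -5; t=25
e=12: not <0, acc = (-5)-1 = -6; t=37
e=10: not <0, acc = (-6)-1 = -7; t=47
e=-2: <0, acc = (-7)+(-2) = -9; t=48
e=2: not <0, acc = (-9)-1 = -10; t=50
acc-t = (-10)-50 = -60

-60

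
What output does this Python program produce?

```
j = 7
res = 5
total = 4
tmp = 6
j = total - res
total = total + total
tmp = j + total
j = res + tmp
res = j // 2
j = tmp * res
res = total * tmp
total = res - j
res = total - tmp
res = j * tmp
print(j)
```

j = 4-5 = -1
total = 4+4 = 8
tmp = (-1)+8 = 7
j = 5+7 = 12
res = 12//2 = 6
j = 7*6 = 42
res = 8*7 = 56
total = 56-42 = 14
res = 14-7 = 7
res = 42*7 = 294

42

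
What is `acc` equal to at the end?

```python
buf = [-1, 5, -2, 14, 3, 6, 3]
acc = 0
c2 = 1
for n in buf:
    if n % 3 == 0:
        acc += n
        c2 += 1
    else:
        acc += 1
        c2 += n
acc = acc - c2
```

-4

n=-1: not %3==0, acc = 0+1 = 1; c2=0
n=5: not %3==0, acc = 1+1 = 2; c2=5
n=-2: not %3==0, acc = 2+1 = 3; c2=3
n=14: not %3==0, acc = 3+1 = 4; c2=17
n=3: %3==0, acc = 4+3 = 7; c2=18
n=6: %3==0, acc = 7+6 = 13; c2=19
n=3: %3==0, acc = 13+3 = 16; c2=20
acc-c2 = 16-20 = -4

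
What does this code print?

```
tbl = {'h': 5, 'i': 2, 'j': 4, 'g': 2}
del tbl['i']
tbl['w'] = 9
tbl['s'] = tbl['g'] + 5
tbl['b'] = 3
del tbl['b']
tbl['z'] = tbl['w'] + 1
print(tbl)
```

del 'i' → {'h': 5, 'j': 4, 'g': 2}
tbl['w'] = 9 → {'h': 5, 'j': 4, 'g': 2, 'w': 9}
tbl['s'] = tbl['g']+5 = 7 → {'h': 5, 'j': 4, 'g': 2, 'w': 9, 's': 7}
tbl['b'] = 3 → {'h': 5, 'j': 4, 'g': 2, 'w': 9, 's': 7, 'b': 3}
del 'b' → {'h': 5, 'j': 4, 'g': 2, 'w': 9, 's': 7}
tbl['z'] = tbl['w']+1 = 10 → {'h': 5, 'j': 4, 'g': 2, 'w': 9, 's': 7, 'z': 10}

{'h': 5, 'j': 4, 'g': 2, 'w': 9, 's': 7, 'z': 10}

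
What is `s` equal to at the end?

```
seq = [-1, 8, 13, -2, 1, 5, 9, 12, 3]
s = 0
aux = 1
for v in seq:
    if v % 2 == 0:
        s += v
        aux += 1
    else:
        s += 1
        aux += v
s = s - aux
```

-10

v=-1: not even, s = 0+1 = 1; aux=0
v=8: even, s = 1+8 = 9; aux=1
v=13: not even, s = 9+1 = 10; aux=14
v=-2: even, s = 10+(-2) = 8; aux=15
v=1: not even, s = 8+1 = 9; aux=16
v=5: not even, s = 9+1 = 10; aux=21
v=9: not even, s = 10+1 = 11; aux=30
v=12: even, s = 11+12 = 23; aux=31
v=3: not even, s = 23+1 = 24; aux=34
s-aux = 24-34 = -10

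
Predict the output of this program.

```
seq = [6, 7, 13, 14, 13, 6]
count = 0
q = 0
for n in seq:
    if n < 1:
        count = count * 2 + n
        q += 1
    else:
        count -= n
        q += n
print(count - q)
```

n=6: not <1, count = 0-6 = -6; q=6
n=7: not <1, count = (-6)-7 = -13; q=13
n=13: not <1, count = (-13)-13 = -26; q=26
n=14: not <1, count = (-26)-14 = -40; q=40
n=13: not <1, count = (-40)-13 = -53; q=53
n=6: not <1, count = (-53)-6 = -59; q=59
count-q = (-59)-59 = -118

-118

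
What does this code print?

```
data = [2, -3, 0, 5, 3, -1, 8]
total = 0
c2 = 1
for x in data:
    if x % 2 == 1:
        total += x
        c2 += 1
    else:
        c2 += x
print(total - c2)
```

x=2: not odd; c2=3
x=-3: odd, total = 0+(-3) = -3; c2=4
x=0: not odd; c2=4
x=5: odd, total = (-3)+5 = 2; c2=5
x=3: odd, total = 2+3 = 5; c2=6
x=-1: odd, total = 5+(-1) = 4; c2=7
x=8: not odd; c2=15
total-c2 = 4-15 = -11

-11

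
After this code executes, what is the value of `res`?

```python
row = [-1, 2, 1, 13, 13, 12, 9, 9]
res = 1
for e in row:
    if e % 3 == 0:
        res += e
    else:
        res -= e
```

3

e=-1: not %3==0, res = 1-(-1) = 2
e=2: not %3==0, res = 2-2 = 0
e=1: not %3==0, res = 0-1 = -1
e=13: not %3==0, res = (-1)-13 = -14
e=13: not %3==0, res = (-14)-13 = -27
e=12: %3==0, res = (-27)+12 = -15
e=9: %3==0, res = (-15)+9 = -6
e=9: %3==0, res = (-6)+9 = 3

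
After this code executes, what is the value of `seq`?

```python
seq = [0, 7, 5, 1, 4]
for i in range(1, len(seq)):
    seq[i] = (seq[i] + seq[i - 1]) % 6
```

[0, 1, 0, 1, 5]

i=1: seq[1] = (7+0)%6 = 1 → [0, 1, 5, 1, 4]
i=2: seq[2] = (5+1)%6 = 0 → [0, 1, 0, 1, 4]
i=3: seq[3] = (1+0)%6 = 1 → [0, 1, 0, 1, 4]
i=4: seq[4] = (4+1)%6 = 5 → [0, 1, 0, 1, 5]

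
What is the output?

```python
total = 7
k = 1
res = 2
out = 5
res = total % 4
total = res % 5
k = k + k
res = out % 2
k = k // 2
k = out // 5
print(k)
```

1

res = 7%4 = 3
total = 3%5 = 3
k = 1+1 = 2
res = 5%2 = 1
k = 2//2 = 1
k = 5//5 = 1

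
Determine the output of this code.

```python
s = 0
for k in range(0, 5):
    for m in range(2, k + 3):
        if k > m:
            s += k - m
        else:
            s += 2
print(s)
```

k=0,m=2: not 0>2, s = 0+2 = 2
k=1,m=2: not 1>2, s = 2+2 = 4
k=1,m=3: not 1>3, s = 4+2 = 6
k=2,m=2: not 2>2, s = 6+2 = 8
k=2,m=3: not 2>3, s = 8+2 = 10
k=2,m=4: not 2>4, s = 10+2 = 12
k=3,m=2: 3>2, s = 12+1 = 13
k=3,m=3: not 3>3, s = 13+2 = 15
k=3,m=4: not 3>4, s = 15+2 = 17
k=3,m=5: not 3>5, s = 17+2 = 19
k=4,m=2: 4>2, s = 19+2 = 21
k=4,m=3: 4>3, s = 21+1 = 22
k=4,m=4: not 4>4, s = 22+2 = 24
k=4,m=5: not 4>5, s = 24+2 = 26
k=4,m=6: not 4>6, s = 26+2 = 28

28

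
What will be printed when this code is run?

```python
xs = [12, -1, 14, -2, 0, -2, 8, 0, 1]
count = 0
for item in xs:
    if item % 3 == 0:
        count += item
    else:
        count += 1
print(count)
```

18

item=12: %3==0, count = 0+12 = 12
item=-1: not %3==0, count = 12+1 = 13
item=14: not %3==0, count = 13+1 = 14
item=-2: not %3==0, count = 14+1 = 15
item=0: %3==0, count = 15+0 = 15
item=-2: not %3==0, count = 15+1 = 16
item=8: not %3==0, count = 16+1 = 17
item=0: %3==0, count = 17+0 = 17
item=1: not %3==0, count = 17+1 = 18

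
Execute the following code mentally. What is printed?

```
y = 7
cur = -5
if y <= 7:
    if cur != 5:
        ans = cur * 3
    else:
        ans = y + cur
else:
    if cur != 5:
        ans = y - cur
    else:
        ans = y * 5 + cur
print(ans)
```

-15

y=7, cur=-5
y <= 7 is True; cur != 5 is True
→ ans = cur * 3 = -15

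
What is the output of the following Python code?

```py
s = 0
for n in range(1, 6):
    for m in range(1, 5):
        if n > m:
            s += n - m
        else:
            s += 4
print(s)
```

n=1,m=1: not 1>1, s = 0+4 = 4
n=1,m=2: not 1>2, s = 4+4 = 8
n=1,m=3: not 1>3, s = 8+4 = 12
n=1,m=4: not 1>4, s = 12+4 = 16
n=2,m=1: 2>1, s = 16+1 = 17
n=2,m=2: not 2>2, s = 17+4 = 21
n=2,m=3: not 2>3, s = 21+4 = 25
n=2,m=4: not 2>4, s = 25+4 = 29
n=3,m=1: 3>1, s = 29+2 = 31
n=3,m=2: 3>2, s = 31+1 = 32
n=3,m=3: not 3>3, s = 32+4 = 36
n=3,m=4: not 3>4, s = 36+4 = 40
n=4,m=1: 4>1, s = 40+3 = 43
n=4,m=2: 4>2, s = 43+2 = 45
n=4,m=3: 4>3, s = 45+1 = 46
n=4,m=4: not 4>4, s = 46+4 = 50
n=5,m=1: 5>1, s = 50+4 = 54
n=5,m=2: 5>2, s = 54+3 = 57
n=5,m=3: 5>3, s = 57+2 = 59
n=5,m=4: 5>4, s = 59+1 = 60

60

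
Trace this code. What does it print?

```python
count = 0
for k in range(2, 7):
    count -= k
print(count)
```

-20

k=2: count = 0-2 = -2
k=3: count = (-2)-3 = -5
k=4: count = (-5)-4 = -9
k=5: count = (-9)-5 = -14
k=6: count = (-14)-6 = -20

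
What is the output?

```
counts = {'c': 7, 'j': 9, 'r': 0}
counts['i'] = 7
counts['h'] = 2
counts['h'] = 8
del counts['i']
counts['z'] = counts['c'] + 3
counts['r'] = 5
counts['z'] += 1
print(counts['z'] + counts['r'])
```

counts['i'] = 7 → {'c': 7, 'j': 9, 'r': 0, 'i': 7}
counts['h'] = 2 → {'c': 7, 'j': 9, 'r': 0, 'i': 7, 'h': 2}
counts['h'] = 8 → {'c': 7, 'j': 9, 'r': 0, 'i': 7, 'h': 8}
del 'i' → {'c': 7, 'j': 9, 'r': 0, 'h': 8}
counts['z'] = counts['c']+3 = 10 → {'c': 7, 'j': 9, 'r': 0, 'h': 8, 'z': 10}
counts['r'] = 5 → {'c': 7, 'j': 9, 'r': 5, 'h': 8, 'z': 10}
counts['z'] = 10+1 = 11 → {'c': 7, 'j': 9, 'r': 5, 'h': 8, 'z': 11}
counts['z']+counts['r'] = 11+5 = 16

16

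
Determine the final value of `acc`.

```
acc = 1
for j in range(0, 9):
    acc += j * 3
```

109

j=0: acc = 1+0*3 = 1
j=1: acc = 1+1*3 = 4
j=2: acc = 4+2*3 = 10
j=3: acc = 10+3*3 = 19
j=4: acc = 19+4*3 = 31
j=5: acc = 31+5*3 = 46
j=6: acc = 46+6*3 = 64
j=7: acc = 64+7*3 = 85
j=8: acc = 85+8*3 = 109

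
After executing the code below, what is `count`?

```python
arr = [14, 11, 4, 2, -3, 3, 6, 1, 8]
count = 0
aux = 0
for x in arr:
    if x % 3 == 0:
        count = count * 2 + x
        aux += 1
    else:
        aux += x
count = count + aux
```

43

x=14: not %3==0; aux=14
x=11: not %3==0; aux=25
x=4: not %3==0; aux=29
x=2: not %3==0; aux=31
x=-3: %3==0, count = 0*2+(-3) = -3; aux=32
x=3: %3==0, count = (-3)*2+3 = -3; aux=33
x=6: %3==0, count = (-3)*2+6 = 0; aux=34
x=1: not %3==0; aux=35
x=8: not %3==0; aux=43
count+aux = 0+43 = 43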